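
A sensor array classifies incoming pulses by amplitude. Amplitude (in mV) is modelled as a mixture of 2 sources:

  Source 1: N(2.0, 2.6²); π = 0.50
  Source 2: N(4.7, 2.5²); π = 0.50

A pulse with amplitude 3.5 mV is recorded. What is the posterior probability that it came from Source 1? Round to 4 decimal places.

0.4774

By Bayes' theorem, P(k | x) = P(Z=k) f_k(x) / Σ_j P(Z=j) f_j(x).
Normal densities:
  p_1 = 0.129916
  p_2 = 0.142213
Weight by the priors:
  P(Z=1)·p_1 = 0.50 × 0.129916 = 0.0649578
  P(Z=2)·p_2 = 0.50 × 0.142213 = 0.0711065
Marginal: 0.0649578 + 0.0711065 = 0.136064
Responsibility of Source 1: 0.0649578 / 0.136064 ≈ 0.4774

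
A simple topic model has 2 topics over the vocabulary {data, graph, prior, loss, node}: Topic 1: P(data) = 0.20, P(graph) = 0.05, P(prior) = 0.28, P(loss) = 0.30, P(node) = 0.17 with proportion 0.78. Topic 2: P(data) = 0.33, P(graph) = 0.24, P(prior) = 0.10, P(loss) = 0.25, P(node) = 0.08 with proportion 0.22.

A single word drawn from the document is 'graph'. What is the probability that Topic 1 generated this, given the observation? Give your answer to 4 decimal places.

0.4248

By Bayes' theorem, P(k | x) = π_k f_k(x) / Σ_j π_j f_j(x).
Categorical probabilities:
  f_1 = 0.05
  f_2 = 0.24
Unnormalised posteriors:
  π_1·f_1 = 0.78 × 0.05 = 0.039
  π_2·f_2 = 0.22 × 0.24 = 0.0528
Denominator: 0.039 + 0.0528 = 0.0918
P(Topic 1 | x) = 0.039 / 0.0918 ≈ 0.4248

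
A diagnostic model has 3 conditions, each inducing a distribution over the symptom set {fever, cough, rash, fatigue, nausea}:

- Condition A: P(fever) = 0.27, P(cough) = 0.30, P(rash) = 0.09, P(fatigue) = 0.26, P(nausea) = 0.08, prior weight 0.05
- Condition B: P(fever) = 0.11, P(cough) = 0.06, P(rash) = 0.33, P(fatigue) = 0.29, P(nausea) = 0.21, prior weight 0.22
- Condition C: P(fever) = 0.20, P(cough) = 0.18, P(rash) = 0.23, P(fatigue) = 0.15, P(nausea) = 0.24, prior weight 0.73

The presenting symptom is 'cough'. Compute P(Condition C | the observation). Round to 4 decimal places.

0.8233

Posterior ∝ prior × likelihood, so P(k | x) ∝ w_k f_k(x); normalise over all components.
Evaluate each component's likelihood at the observed value:
  p_A = P(cough | comp) = 0.30
  p_B = P(cough | comp) = 0.06
  p_C = P(cough | comp) = 0.18
Prior × likelihood for each component:
  w_A·p_A = 0.05 × 0.3 = 0.015
  w_B·p_B = 0.22 × 0.06 = 0.0132
  w_C·p_C = 0.73 × 0.18 = 0.1314
Denominator: 0.015 + 0.0132 + 0.1314 = 0.1596
P(Condition C | x) ≈ 0.8233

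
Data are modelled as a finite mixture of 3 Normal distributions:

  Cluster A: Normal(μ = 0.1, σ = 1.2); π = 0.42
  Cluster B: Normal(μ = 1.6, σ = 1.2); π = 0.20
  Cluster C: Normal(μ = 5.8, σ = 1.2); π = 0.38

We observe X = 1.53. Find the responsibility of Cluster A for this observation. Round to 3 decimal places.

0.508

By Bayes' theorem, P(k | x) = π_k f_k(x) / Σ_j π_j f_j(x).
Normal densities:
  L_A = 0.163442
  L_B = 0.331887
  L_C = 0.000591926
Weight by the priors:
  π_A·L_A = 0.42 × 0.163442 = 0.0686458
  π_B·L_B = 0.20 × 0.331887 = 0.0663774
  π_C·L_C = 0.38 × 0.000591926 = 0.000224932
Denominator: 0.0686458 + 0.0663774 + 0.000224932 = 0.135248
So the posterior for Cluster A is 0.0686458 / 0.135248 ≈ 0.508.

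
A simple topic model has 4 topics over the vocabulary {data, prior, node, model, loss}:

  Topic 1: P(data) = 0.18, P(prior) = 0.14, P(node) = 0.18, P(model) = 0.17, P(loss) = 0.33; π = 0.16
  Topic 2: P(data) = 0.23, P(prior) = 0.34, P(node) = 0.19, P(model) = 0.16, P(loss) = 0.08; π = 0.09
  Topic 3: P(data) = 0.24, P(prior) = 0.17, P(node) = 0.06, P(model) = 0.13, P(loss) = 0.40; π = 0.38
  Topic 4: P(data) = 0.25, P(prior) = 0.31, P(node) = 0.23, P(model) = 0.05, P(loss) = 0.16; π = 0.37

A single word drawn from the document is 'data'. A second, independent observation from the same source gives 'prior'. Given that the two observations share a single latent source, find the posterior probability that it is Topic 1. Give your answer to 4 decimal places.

The responsibility of component k is π_k f_k(x) divided by Σ_j π_j f_j(x).
Since both observations come from the same component, the likelihood for component k is f_k(x₁)·f_k(x₂).
  p_1 = [P(data | comp) = 0.18] × [0.14] = 0.0252
  p_2 = [P(data | comp) = 0.23] × [0.34] = 0.0782
  p_3 = [P(data | comp) = 0.24] × [0.17] = 0.0408
  p_4 = [P(data | comp) = 0.25] × [0.31] = 0.0775
Prior × likelihood for each component:
  π_1·p_1 = 0.16 × 0.0252 = 0.004032
  π_2·p_2 = 0.09 × 0.0782 = 0.007038
  π_3·p_3 = 0.38 × 0.0408 = 0.015504
  π_4·p_4 = 0.37 × 0.0775 = 0.028675
Marginal: 0.004032 + 0.007038 + 0.015504 + 0.028675 = 0.055249
So the posterior for Topic 1 is 0.004032 / 0.055249 ≈ 0.0730.

0.0730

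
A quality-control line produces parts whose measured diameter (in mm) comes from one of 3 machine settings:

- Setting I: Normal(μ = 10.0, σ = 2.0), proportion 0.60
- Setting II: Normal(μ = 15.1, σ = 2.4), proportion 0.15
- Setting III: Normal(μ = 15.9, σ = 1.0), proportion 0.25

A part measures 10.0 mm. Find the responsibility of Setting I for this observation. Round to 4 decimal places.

Posterior ∝ prior × likelihood, so P(k | x) ∝ π_k f_k(x); normalise over all components.
Evaluate each component's likelihood at the observed value:
  L_I = 0.199471
  L_II = 0.0173837
  L_III = 1.10158e-08
Weight by the priors:
  π_I·L_I = 0.60 × 0.199471 = 0.119683
  π_II·L_II = 0.15 × 0.0173837 = 0.00260756
  π_III·L_III = 0.25 × 1.10158e-08 = 2.75394e-09
Marginal: 0.119683 + 0.00260756 + 2.75394e-09 = 0.12229
So the posterior for Setting I is 0.119683 / 0.12229 ≈ 0.9787.

0.9787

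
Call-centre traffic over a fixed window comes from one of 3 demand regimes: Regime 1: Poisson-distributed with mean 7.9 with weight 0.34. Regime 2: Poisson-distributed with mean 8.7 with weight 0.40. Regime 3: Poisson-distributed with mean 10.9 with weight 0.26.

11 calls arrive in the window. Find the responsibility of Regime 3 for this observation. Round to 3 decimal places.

By Bayes' theorem, P(k | x) = π_k f_k(x) / Σ_j π_j f_j(x).
Evaluate each component's likelihood at the observed value:
  f_1 = 0.069473
  f_2 = 0.0901974
  f_3 = 0.119323
Weight by the priors:
  π_1·f_1 = 0.34 × 0.069473 = 0.0236208
  π_2·f_2 = 0.40 × 0.0901974 = 0.036079
  π_3·f_3 = 0.26 × 0.119323 = 0.0310241
Sum: 0.0236208 + 0.036079 + 0.0310241 = 0.0907239
Responsibility of Regime 3: 0.0310241 / 0.0907239 ≈ 0.342

0.342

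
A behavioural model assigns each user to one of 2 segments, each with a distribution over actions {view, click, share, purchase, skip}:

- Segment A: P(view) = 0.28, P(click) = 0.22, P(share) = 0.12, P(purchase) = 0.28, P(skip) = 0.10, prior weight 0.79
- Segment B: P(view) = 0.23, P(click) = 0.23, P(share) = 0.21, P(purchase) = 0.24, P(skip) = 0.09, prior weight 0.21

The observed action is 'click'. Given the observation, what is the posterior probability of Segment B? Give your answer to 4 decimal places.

P(component k | x) = π_k·f_k(x) / marginal(x), where marginal(x) = Σ_j π_j·f_j(x).
Component likelihoods at x = 'click':
  L_A = 0.22
  L_B = 0.23
Prior × likelihood for each component:
  π_A·L_A = 0.79 × 0.22 = 0.1738
  π_B·L_B = 0.21 × 0.23 = 0.0483
Marginal: 0.1738 + 0.0483 = 0.2221
Responsibility of Segment B: 0.0483 / 0.2221 ≈ 0.2175

0.2175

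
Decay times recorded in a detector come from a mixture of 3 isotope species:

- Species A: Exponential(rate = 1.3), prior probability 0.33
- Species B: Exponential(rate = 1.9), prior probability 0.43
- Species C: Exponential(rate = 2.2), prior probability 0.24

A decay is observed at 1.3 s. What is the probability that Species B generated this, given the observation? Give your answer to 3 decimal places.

0.387

Posterior ∝ prior × likelihood, so P(k | x) ∝ π_k f_k(x); normalise over all components.
Exponential densities:
  L_A = 1.3·e^(−1.3·1.3) = 1.3·e^(−1.6900) = 0.239875
  L_B = 1.9·e^(−1.9·1.3) = 1.9·e^(−2.4700) = 0.160711
  L_C = 2.2·e^(−2.2·1.3) = 2.2·e^(−2.8600) = 0.125991
Weight by the priors:
  π_A·L_A = 0.33 × 0.239875 = 0.0791589
  π_B·L_B = 0.43 × 0.160711 = 0.0691058
  π_C·L_C = 0.24 × 0.125991 = 0.0302379
Normaliser: 0.0791589 + 0.0691058 + 0.0302379 = 0.178503
So the posterior for Species B is 0.0691058 / 0.178503 ≈ 0.387.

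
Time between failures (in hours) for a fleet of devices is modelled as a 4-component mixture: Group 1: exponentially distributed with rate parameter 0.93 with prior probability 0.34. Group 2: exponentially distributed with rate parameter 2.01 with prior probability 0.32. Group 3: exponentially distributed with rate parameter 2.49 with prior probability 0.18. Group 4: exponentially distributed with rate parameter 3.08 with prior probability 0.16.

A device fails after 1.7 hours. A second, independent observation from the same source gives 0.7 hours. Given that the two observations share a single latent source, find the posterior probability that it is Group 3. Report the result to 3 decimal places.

0.062

By Bayes' theorem, P(k | x) = P(Z=k) f_k(x) / Σ_j P(Z=j) f_j(x).
Since both observations come from the same component, the likelihood for component k is f_k(x₁)·f_k(x₂).
  f_1 = [0.191365] × [0.485017] = 0.0928155
  f_2 = [0.0659495] × [0.492202] = 0.0324605
  f_3 = [0.0361269] × [0.435737] = 0.0157418
  f_4 = [0.0163902] × [0.356625] = 0.00584516
Prior × likelihood for each component:
  P(Z=1)·f_1 = 0.34 × 0.0928155 = 0.0315573
  P(Z=2)·f_2 = 0.32 × 0.0324605 = 0.0103874
  P(Z=3)·f_3 = 0.18 × 0.0157418 = 0.00283353
  P(Z=4)·f_4 = 0.16 × 0.00584516 = 0.000935226
Normaliser: 0.0315573 + 0.0103874 + 0.00283353 + 0.000935226 = 0.0457134
P(Group 3 | x) ≈ 0.062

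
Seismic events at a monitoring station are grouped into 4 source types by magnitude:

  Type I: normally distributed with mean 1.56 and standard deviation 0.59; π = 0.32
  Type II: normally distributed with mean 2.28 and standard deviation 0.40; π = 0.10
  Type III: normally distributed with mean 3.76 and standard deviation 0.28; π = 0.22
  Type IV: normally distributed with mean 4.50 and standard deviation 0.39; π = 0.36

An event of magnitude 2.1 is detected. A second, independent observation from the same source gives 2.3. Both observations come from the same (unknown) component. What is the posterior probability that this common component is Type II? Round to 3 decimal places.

By Bayes' theorem, P(k | x) = P(Z=k) f_k(x) / Σ_j P(Z=j) f_j(x).
Since both observations come from the same component, the likelihood for component k is f_k(x₁)·f_k(x₂).
  L_I = [(1/(0.59·√(2π)))·exp(−(2.1−1.56)²/(2·0.59²)) = 0.676173·exp(-0.41885) = 0.444791] × [0.307937] = 0.136967
  L_II = [(1/(0.40·√(2π)))·exp(−(2.1−2.28)²/(2·0.40²)) = 0.997356·exp(-0.10125) = 0.901317] × [0.99611] = 0.897811
  L_III = [(1/(0.28·√(2π)))·exp(−(2.1−3.76)²/(2·0.28²)) = 1.424794·exp(-17.57398) = 3.32254e-08] × [1.7774e-06] = 5.90547e-14
  L_IV = [(1/(0.39·√(2π)))·exp(−(2.1−4.50)²/(2·0.39²)) = 1.022929·exp(-18.93491) = 6.11671e-09] × [1.25883e-07] = 7.69988e-16
Multiply by the mixture weights:
  P(Z=I)·L_I = 0.32 × 0.136967 = 0.0438296
  P(Z=II)·L_II = 0.10 × 0.897811 = 0.0897811
  P(Z=III)·L_III = 0.22 × 5.90547e-14 = 1.2992e-14
  P(Z=IV)·L_IV = 0.36 × 7.69988e-16 = 2.77196e-16
Marginal: 0.0438296 + 0.0897811 + 1.2992e-14 + 2.77196e-16 = 0.133611
Responsibility of Type II: 0.0897811 / 0.133611 ≈ 0.672

0.672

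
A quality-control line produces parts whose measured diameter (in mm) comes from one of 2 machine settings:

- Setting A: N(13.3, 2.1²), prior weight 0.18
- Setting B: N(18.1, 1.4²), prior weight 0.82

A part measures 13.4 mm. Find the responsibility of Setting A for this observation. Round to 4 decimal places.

Apply Bayes' rule: the posterior for each component is proportional to its prior times its likelihood at x.
Normal densities:
  p_A = (1/(2.1·√(2π)))·exp(−(13.4−13.3)²/(2·2.1²)) = 0.189973·exp(-0.00113) = 0.189757
  p_B = (1/(1.4·√(2π)))·exp(−(13.4−18.1)²/(2·1.4²)) = 0.284959·exp(-5.63520) = 0.00101729
Unnormalised posteriors:
  π_A·p_A = 0.18 × 0.189757 = 0.0341563
  π_B·p_B = 0.82 × 0.00101729 = 0.000834176
Evidence: 0.0341563 + 0.000834176 = 0.0349905
Responsibility of Setting A: 0.0341563 / 0.0349905 ≈ 0.9762

0.9762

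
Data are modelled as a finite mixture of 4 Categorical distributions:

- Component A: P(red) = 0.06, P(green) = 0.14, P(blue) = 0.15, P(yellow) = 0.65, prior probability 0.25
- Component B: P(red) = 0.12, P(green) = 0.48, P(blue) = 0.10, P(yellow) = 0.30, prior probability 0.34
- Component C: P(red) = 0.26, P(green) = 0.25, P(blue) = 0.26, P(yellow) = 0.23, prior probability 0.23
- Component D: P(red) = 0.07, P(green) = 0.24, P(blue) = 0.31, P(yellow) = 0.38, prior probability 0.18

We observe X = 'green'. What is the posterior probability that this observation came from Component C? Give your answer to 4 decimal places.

Apply Bayes' rule: the posterior for each component is proportional to its prior times its likelihood at x.
Evaluate each component's likelihood at the observed value:
  p_A = 0.14
  p_B = 0.48
  p_C = 0.25
  p_D = 0.24
Weight by the priors:
  w_A·p_A = 0.25 × 0.14 = 0.035
  w_B·p_B = 0.34 × 0.48 = 0.1632
  w_C·p_C = 0.23 × 0.25 = 0.0575
  w_D·p_D = 0.18 × 0.24 = 0.0432
Evidence: 0.035 + 0.1632 + 0.0575 + 0.0432 = 0.2989
P(Component C | the observation) = 0.0575 / 0.2989 ≈ 0.1924

0.1924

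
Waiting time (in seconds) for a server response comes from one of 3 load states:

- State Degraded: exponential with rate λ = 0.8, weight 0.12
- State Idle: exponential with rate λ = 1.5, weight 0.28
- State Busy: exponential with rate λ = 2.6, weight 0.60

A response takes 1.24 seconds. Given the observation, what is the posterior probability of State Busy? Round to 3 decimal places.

Apply Bayes' rule: the posterior for each component is proportional to its prior times its likelihood at x.
Exponential densities:
  L_Degraded = 0.296667
  L_Idle = 0.233509
  L_Busy = 0.103468
Prior × likelihood for each component:
  π_Degraded·L_Degraded = 0.12 × 0.296667 = 0.0356001
  π_Idle·L_Idle = 0.28 × 0.233509 = 0.0653825
  π_Busy·L_Busy = 0.60 × 0.103468 = 0.0620811
Normaliser: 0.0356001 + 0.0653825 + 0.0620811 = 0.163064
P(State Busy | the observation) ≈ 0.381

0.381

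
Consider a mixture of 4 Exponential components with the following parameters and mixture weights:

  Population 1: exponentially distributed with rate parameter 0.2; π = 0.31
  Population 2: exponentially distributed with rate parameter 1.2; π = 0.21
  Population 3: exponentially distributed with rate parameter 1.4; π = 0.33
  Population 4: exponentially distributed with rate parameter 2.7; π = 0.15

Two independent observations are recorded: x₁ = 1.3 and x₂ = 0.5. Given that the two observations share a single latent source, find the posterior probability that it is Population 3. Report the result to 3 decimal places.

P(component k | x) = P(Z=k)·f_k(x) / marginal(x), where marginal(x) = Σ_j P(Z=j)·f_j(x).
Since both observations come from the same component, the likelihood for component k is f_k(x₁)·f_k(x₂).
  p_1 = [0.15421] × [0.180967] = 0.0279071
  p_2 = [0.252163] × [0.658574] = 0.166068
  p_3 = [0.226836] × [0.695219] = 0.157701
  p_4 = [0.0807217] × [0.699949] = 0.056501
Prior × likelihood for each component:
  P(Z=1)·p_1 = 0.31 × 0.0279071 = 0.00865119
  P(Z=2)·p_2 = 0.21 × 0.166068 = 0.0348743
  P(Z=3)·p_3 = 0.33 × 0.157701 = 0.0520413
  P(Z=4)·p_4 = 0.15 × 0.056501 = 0.00847515
Normaliser: 0.00865119 + 0.0348743 + 0.0520413 + 0.00847515 = 0.104042
P(Population 3 | x₁,x₂) ≈ 0.500

0.500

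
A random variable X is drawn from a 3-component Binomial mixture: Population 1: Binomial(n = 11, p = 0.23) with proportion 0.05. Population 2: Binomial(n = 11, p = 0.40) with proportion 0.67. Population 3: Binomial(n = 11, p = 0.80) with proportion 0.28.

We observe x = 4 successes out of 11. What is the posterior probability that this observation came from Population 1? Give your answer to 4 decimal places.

The responsibility of component k is π_k f_k(x) divided by Σ_j π_j f_j(x).
Component likelihoods at x = 4 successes out of 11:
  p_1 = 0.148204
  p_2 = 0.23649
  p_3 = 0.00173015
Weight by the priors:
  π_1·p_1 = 0.05 × 0.148204 = 0.00741021
  π_2·p_2 = 0.67 × 0.23649 = 0.158448
  π_3·p_3 = 0.28 × 0.00173015 = 0.000484442
Sum: 0.00741021 + 0.158448 + 0.000484442 = 0.166343
P(Population 1 | 4 successes out of 11) ≈ 0.0445

0.0445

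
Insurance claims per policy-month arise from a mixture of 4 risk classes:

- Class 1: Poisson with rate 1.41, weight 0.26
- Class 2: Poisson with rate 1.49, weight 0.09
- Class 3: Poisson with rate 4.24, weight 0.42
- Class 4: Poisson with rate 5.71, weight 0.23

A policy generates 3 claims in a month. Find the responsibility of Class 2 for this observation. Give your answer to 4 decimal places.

0.0791

Apply Bayes' rule: the posterior for each component is proportional to its prior times its likelihood at x.
Poisson probabilities:
  L_1 = e^(−1.41)·1.41^3/3! = 0.114065
  L_2 = e^(−1.49)·1.49^3/3! = 0.124254
  L_3 = e^(−4.24)·4.24^3/3! = 0.183037
  L_4 = e^(−5.71)·5.71^3/3! = 0.102786
Multiply by the mixture weights:
  π_1·L_1 = 0.26 × 0.114065 = 0.0296568
  π_2·L_2 = 0.09 × 0.124254 = 0.0111828
  π_3·L_3 = 0.42 × 0.183037 = 0.0768753
  π_4·L_4 = 0.23 × 0.102786 = 0.0236409
Marginal: 0.0296568 + 0.0111828 + 0.0768753 + 0.0236409 = 0.141356
P(Class 2 | data) = 0.0111828 / 0.141356 ≈ 0.0791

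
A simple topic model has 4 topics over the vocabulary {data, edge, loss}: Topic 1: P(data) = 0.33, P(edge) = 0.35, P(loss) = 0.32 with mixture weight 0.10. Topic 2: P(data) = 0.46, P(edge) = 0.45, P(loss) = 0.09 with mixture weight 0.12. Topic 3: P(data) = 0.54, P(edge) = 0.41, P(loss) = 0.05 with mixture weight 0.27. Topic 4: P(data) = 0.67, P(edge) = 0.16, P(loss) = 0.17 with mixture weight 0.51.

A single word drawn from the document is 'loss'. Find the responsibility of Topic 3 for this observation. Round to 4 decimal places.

Apply Bayes' rule: the posterior for each component is proportional to its prior times its likelihood at x.
Evaluate each component's likelihood at the observed value:
  L_1 = P(loss | comp) = 0.32
  L_2 = P(loss | comp) = 0.09
  L_3 = P(loss | comp) = 0.05
  L_4 = P(loss | comp) = 0.17
Unnormalised posteriors:
  P(Z=1)·L_1 = 0.10 × 0.32 = 0.032
  P(Z=2)·L_2 = 0.12 × 0.09 = 0.0108
  P(Z=3)·L_3 = 0.27 × 0.05 = 0.0135
  P(Z=4)·L_4 = 0.51 × 0.17 = 0.0867
Normaliser: 0.032 + 0.0108 + 0.0135 + 0.0867 = 0.143
P(Topic 3 | the observation) = 0.0135 / 0.143 ≈ 0.0944

0.0944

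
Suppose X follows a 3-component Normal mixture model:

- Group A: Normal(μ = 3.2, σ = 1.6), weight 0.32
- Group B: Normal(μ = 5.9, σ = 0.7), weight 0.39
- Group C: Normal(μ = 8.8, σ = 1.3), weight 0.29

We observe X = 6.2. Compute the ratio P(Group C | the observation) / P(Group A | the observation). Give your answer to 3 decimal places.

0.875

Only the two components matter; the odds are (w_i f_i(x)) / (w_j f_j(x)).
Component likelihoods at x = 6.2:
  p_A = 0.0429914
  p_B = 0.51991
  p_C = 0.0415315
Odds = (0.29/0.32) × (0.0415315/0.0429914) = 0.90625 × 0.966042 ≈ 0.875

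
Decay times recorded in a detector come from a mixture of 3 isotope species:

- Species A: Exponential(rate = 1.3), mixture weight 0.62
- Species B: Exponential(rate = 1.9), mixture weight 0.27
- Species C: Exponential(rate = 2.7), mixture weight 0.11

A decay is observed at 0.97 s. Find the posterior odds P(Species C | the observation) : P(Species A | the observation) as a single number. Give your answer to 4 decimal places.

0.0948

Posterior odds = (π_i f_i(x)) / (π_j f_j(x)); the normalising sum cancels.
Evaluate each component's likelihood at the observed value:
  f_A = 1.3·e^(−1.3·0.97) = 1.3·e^(−1.2610) = 0.368382
  f_B = 1.9·e^(−1.9·0.97) = 1.9·e^(−1.8430) = 0.300849
  f_C = 2.7·e^(−2.7·0.97) = 2.7·e^(−2.6190) = 0.196764
Posterior odds = (π_C·f_C) / (π_A·f_A) = (0.11·0.196764) / (0.62·0.368382) = 0.0216441 / 0.228397 ≈ 0.0948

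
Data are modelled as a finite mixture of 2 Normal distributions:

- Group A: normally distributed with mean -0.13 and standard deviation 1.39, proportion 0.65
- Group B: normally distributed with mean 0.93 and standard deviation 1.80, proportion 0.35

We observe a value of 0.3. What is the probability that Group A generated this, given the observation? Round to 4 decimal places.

0.7091

Apply Bayes' rule: the posterior for each component is proportional to its prior times its likelihood at x.
Normal densities:
  p_A = (1/(1.39·√(2π)))·exp(−(0.3−-0.13)²/(2·1.39²)) = 0.287009·exp(-0.04785) = 0.273599
  p_B = (1/(1.80·√(2π)))·exp(−(0.3−0.93)²/(2·1.80²)) = 0.221635·exp(-0.06125) = 0.208467
Unnormalised posteriors:
  w_A·p_A = 0.65 × 0.273599 = 0.177839
  w_B·p_B = 0.35 × 0.208467 = 0.0729634
Evidence: 0.177839 + 0.0729634 = 0.250803
P(Group A | 0.3) ≈ 0.7091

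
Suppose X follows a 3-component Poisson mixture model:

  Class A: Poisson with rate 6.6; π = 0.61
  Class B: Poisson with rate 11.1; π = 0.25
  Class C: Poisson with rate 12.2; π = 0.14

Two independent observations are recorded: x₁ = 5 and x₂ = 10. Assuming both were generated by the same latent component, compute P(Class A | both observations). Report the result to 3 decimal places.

P(component k | x) = π_k·f_k(x) / marginal(x), where marginal(x) = Σ_j π_j·f_j(x).
Since both observations come from the same component, the likelihood for component k is f_k(x₁)·f_k(x₂).
  f_A = [0.141969] × [0.058794] = 0.00834695
  f_B = [0.021221] × [0.118249] = 0.00250936
  f_C = [0.0113299] × [0.101261] = 0.00114728
Prior × likelihood for each component:
  π_A·f_A = 0.61 × 0.00834695 = 0.00509164
  π_B·f_B = 0.25 × 0.00250936 = 0.00062734
  π_C·f_C = 0.14 × 0.00114728 = 0.000160619
Marginal: 0.00509164 + 0.00062734 + 0.000160619 = 0.0058796
Responsibility of Class A: 0.00509164 / 0.0058796 ≈ 0.866

0.866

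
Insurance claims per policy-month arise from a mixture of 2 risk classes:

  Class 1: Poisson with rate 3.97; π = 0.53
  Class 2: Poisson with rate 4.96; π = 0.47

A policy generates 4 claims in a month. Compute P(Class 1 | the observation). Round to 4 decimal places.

0.5547

The responsibility of component k is π_k f_k(x) divided by Σ_j π_j f_j(x).
Poisson probabilities:
  L_1 = 0.195345
  L_2 = 0.176854
Multiply by the mixture weights:
  π_1·L_1 = 0.53 × 0.195345 = 0.103533
  π_2·L_2 = 0.47 × 0.176854 = 0.0831214
Denominator: 0.103533 + 0.0831214 = 0.186654
P(Class 1 | data) ≈ 0.5547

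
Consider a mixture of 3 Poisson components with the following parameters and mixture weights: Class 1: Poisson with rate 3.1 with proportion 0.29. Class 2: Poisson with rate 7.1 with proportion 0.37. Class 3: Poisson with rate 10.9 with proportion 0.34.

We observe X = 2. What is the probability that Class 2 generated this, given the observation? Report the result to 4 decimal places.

The responsibility of component k is P(Z=k) f_k(x) divided by Σ_j P(Z=j) f_j(x).
Component likelihoods at x = 2:
  L_1 = 0.216461
  L_2 = 0.0207968
  L_3 = 0.00109651
Prior × likelihood for each component:
  P(Z=1)·L_1 = 0.29 × 0.216461 = 0.0627738
  P(Z=2)·L_2 = 0.37 × 0.0207968 = 0.0076948
  P(Z=3)·L_3 = 0.34 × 0.00109651 = 0.000372814
Evidence: 0.0627738 + 0.0076948 + 0.000372814 = 0.0708414
Responsibility of Class 2: 0.0076948 / 0.0708414 ≈ 0.1086

0.1086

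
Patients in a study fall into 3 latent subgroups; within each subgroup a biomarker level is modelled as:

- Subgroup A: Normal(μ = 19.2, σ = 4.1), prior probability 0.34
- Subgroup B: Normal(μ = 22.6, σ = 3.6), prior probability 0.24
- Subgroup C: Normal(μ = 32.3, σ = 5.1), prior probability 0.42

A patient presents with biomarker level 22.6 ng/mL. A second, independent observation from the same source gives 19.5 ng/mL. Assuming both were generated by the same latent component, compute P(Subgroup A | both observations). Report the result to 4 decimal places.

0.5259

The responsibility of component k is π_k f_k(x) divided by Σ_j π_j f_j(x).
Since both observations come from the same component, the likelihood for component k is f_k(x₁)·f_k(x₂).
  p_A = [0.0689917] × [0.0970429] = 0.00669516
  p_B = [0.110817] × [0.0764875] = 0.00847613
  p_C = [0.012818] × [0.00335355] = 4.29857e-05
Prior × likelihood for each component:
  π_A·p_A = 0.34 × 0.00669516 = 0.00227635
  π_B·p_B = 0.24 × 0.00847613 = 0.00203427
  π_C·p_C = 0.42 × 4.29857e-05 = 1.8054e-05
Marginal: 0.00227635 + 0.00203427 + 1.8054e-05 = 0.00432868
So the posterior for Subgroup A is 0.00227635 / 0.00432868 ≈ 0.5259.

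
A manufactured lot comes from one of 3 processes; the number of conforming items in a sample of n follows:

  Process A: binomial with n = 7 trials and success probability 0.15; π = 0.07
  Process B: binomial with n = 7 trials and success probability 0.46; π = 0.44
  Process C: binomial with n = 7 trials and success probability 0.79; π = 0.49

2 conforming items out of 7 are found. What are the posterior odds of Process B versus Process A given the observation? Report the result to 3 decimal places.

6.117

The posterior odds equal the prior odds times the likelihood ratio: (π_i/π_j)·(f_i(x)/f_j(x)).
Component likelihoods at x = 2 conforming items out of 7:
  L_A = 0.209651
  L_B = 0.204035
  L_C = 0.00535266
Odds = (0.44/0.07) × (0.204035/0.209651) = 6.28571 × 0.973212 ≈ 6.117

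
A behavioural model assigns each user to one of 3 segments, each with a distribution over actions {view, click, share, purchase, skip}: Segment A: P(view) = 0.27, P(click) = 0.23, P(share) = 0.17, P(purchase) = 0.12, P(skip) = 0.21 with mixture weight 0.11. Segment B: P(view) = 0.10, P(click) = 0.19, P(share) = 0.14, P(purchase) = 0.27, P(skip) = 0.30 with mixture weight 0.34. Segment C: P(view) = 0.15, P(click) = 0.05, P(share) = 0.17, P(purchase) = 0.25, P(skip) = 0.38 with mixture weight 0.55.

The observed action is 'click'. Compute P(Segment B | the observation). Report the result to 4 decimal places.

Apply Bayes' rule: the posterior for each component is proportional to its prior times its likelihood at x.
Component likelihoods at x = 'click':
  p_A = P(click | comp) = 0.23
  p_B = P(click | comp) = 0.19
  p_C = P(click | comp) = 0.05
Unnormalised posteriors:
  π_A·p_A = 0.11 × 0.23 = 0.0253
  π_B·p_B = 0.34 × 0.19 = 0.0646
  π_C·p_C = 0.55 × 0.05 = 0.0275
Evidence: 0.0253 + 0.0646 + 0.0275 = 0.1174
P(Segment B | 'click') ≈ 0.5503

0.5503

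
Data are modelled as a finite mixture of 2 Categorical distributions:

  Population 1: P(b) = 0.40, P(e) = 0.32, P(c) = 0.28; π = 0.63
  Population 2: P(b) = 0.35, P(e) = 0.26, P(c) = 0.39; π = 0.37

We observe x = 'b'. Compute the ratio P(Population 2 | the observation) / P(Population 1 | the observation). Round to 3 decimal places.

0.514

The posterior odds equal the prior odds times the likelihood ratio: (π_i/π_j)·(f_i(x)/f_j(x)).
Component likelihoods at x = 'b':
  f_1 = 0.4
  f_2 = 0.35
Odds = (0.37/0.63) × (0.35/0.4) = 0.587302 × 0.875 ≈ 0.514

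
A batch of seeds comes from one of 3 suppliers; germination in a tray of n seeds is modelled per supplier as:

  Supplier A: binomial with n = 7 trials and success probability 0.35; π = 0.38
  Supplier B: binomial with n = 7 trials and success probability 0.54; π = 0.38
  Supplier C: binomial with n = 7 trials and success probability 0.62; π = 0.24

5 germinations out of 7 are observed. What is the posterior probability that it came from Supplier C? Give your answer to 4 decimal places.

0.4118

Posterior ∝ prior × likelihood, so P(k | x) ∝ π_k f_k(x); normalise over all components.
Component likelihoods at x = 5 germinations out of 7:
  f_A = 0.0466
  f_B = 0.204035
  f_C = 0.277808
Unnormalised posteriors:
  π_A·f_A = 0.38 × 0.0466 = 0.017708
  π_B·f_B = 0.38 × 0.204035 = 0.0775331
  π_C·f_C = 0.24 × 0.277808 = 0.0666739
Sum: 0.017708 + 0.0775331 + 0.0666739 = 0.161915
P(Supplier C | x) = 0.0666739 / 0.161915 ≈ 0.4118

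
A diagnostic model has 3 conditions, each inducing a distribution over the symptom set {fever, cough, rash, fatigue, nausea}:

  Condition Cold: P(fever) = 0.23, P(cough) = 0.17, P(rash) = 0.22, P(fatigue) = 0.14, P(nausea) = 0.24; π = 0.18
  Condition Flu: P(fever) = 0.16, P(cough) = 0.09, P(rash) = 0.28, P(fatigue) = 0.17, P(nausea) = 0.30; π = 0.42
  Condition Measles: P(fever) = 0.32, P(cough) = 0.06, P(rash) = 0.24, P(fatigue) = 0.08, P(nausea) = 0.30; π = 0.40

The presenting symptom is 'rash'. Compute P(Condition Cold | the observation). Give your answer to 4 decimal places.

P(component k | x) = π_k·f_k(x) / marginal(x), where marginal(x) = Σ_j π_j·f_j(x).
Categorical probabilities:
  p_Cold = P(rash | comp) = 0.22
  p_Flu = P(rash | comp) = 0.28
  p_Measles = P(rash | comp) = 0.24
Weight by the priors:
  π_Cold·p_Cold = 0.18 × 0.22 = 0.0396
  π_Flu·p_Flu = 0.42 × 0.28 = 0.1176
  π_Measles·p_Measles = 0.40 × 0.24 = 0.096
Evidence: 0.0396 + 0.1176 + 0.096 = 0.2532
P(Condition Cold | 'rash') = 0.0396 / 0.2532 ≈ 0.1564

0.1564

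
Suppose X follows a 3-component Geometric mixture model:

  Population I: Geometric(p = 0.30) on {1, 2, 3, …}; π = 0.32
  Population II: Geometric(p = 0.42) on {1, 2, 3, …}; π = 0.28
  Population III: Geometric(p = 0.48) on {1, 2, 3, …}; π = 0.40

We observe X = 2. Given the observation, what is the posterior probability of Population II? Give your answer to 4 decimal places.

0.2899

Posterior ∝ prior × likelihood, so P(k | x) ∝ P(Z=k) f_k(x); normalise over all components.
Geometric probabilities:
  L_I = 0.30·(1−0.30)^1 = 0.30·0.7 = 0.21
  L_II = 0.42·(1−0.42)^1 = 0.42·0.58 = 0.2436
  L_III = 0.48·(1−0.48)^1 = 0.48·0.52 = 0.2496
Multiply by the mixture weights:
  P(Z=I)·L_I = 0.32 × 0.21 = 0.0672
  P(Z=II)·L_II = 0.28 × 0.2436 = 0.068208
  P(Z=III)·L_III = 0.40 × 0.2496 = 0.09984
Evidence: 0.0672 + 0.068208 + 0.09984 = 0.235248
So the posterior for Population II is 0.068208 / 0.235248 ≈ 0.2899.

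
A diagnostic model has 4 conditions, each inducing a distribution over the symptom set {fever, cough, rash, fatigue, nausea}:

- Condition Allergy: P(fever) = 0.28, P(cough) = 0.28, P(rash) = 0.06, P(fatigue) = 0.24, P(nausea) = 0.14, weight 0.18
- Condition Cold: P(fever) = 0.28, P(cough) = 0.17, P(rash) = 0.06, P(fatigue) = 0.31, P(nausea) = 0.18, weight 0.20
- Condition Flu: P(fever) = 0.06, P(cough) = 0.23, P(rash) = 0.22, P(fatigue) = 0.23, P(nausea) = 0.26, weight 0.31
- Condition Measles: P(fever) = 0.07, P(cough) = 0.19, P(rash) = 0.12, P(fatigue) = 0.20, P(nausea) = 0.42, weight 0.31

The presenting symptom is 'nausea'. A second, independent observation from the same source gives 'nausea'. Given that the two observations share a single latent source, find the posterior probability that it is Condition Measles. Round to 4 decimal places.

0.6385

Posterior ∝ prior × likelihood, so P(k | x) ∝ π_k f_k(x); normalise over all components.
Since both observations come from the same component, the likelihood for component k is f_k(x₁)·f_k(x₂).
  f_Allergy = [P(nausea | comp) = 0.14] × [0.14] = 0.0196
  f_Cold = [P(nausea | comp) = 0.18] × [0.18] = 0.0324
  f_Flu = [P(nausea | comp) = 0.26] × [0.26] = 0.0676
  f_Measles = [P(nausea | comp) = 0.42] × [0.42] = 0.1764
Unnormalised posteriors:
  π_Allergy·f_Allergy = 0.18 × 0.0196 = 0.003528
  π_Cold·f_Cold = 0.20 × 0.0324 = 0.00648
  π_Flu·f_Flu = 0.31 × 0.0676 = 0.020956
  π_Measles·f_Measles = 0.31 × 0.1764 = 0.054684
Sum: 0.003528 + 0.00648 + 0.020956 + 0.054684 = 0.085648
P(Condition Measles | x) ≈ 0.6385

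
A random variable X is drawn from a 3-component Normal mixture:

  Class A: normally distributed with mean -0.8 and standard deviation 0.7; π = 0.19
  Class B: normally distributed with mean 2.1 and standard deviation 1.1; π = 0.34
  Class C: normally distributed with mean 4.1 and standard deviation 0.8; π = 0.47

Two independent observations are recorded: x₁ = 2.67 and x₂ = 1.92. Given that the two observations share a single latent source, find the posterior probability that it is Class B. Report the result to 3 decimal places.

Apply Bayes' rule: the posterior for each component is proportional to its prior times its likelihood at x.
Since both observations come from the same component, the likelihood for component k is f_k(x₁)·f_k(x₂).
  f_A = [2.62903e-06] × [0.000300023] = 7.88769e-10
  f_B = [0.317111] × [0.357852] = 0.113478
  f_C = [0.100925] × [0.0121721] = 0.00122848
Multiply by the mixture weights:
  P(Z=A)·f_A = 0.19 × 7.88769e-10 = 1.49866e-10
  P(Z=B)·f_B = 0.34 × 0.113478 = 0.0385827
  P(Z=C)·f_C = 0.47 × 0.00122848 = 0.000577384
Evidence: 1.49866e-10 + 0.0385827 + 0.000577384 = 0.0391601
So the posterior for Class B is 0.0385827 / 0.0391601 ≈ 0.985.

0.985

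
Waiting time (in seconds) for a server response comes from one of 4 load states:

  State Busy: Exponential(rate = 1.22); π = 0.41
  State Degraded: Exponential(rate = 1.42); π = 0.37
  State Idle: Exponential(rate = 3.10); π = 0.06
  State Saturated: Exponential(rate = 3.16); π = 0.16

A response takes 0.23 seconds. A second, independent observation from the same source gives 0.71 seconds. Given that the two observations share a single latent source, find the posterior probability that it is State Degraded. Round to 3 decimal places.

0.390

Apply Bayes' rule: the posterior for each component is proportional to its prior times its likelihood at x.
Since both observations come from the same component, the likelihood for component k is f_k(x₁)·f_k(x₂).
  p_Busy = [1.22·e^(−1.22·0.23) = 1.22·e^(−0.2806) = 0.921503] × [0.513067] = 0.472793
  p_Degraded = [1.42·e^(−1.42·0.23) = 1.42·e^(−0.3266) = 1.02435] × [0.518123] = 0.530738
  p_Idle = [3.10·e^(−3.10·0.23) = 3.10·e^(−0.7130) = 1.51953] × [0.343146] = 0.521422
  p_Saturated = [3.16·e^(−3.16·0.23) = 3.16·e^(−0.7268) = 1.52771] × [0.3352] = 0.512089
Multiply by the mixture weights:
  π_Busy·p_Busy = 0.41 × 0.472793 = 0.193845
  π_Degraded·p_Degraded = 0.37 × 0.530738 = 0.196373
  π_Idle·p_Idle = 0.06 × 0.521422 = 0.0312853
  π_Saturated·p_Saturated = 0.16 × 0.512089 = 0.0819343
Denominator: 0.193845 + 0.196373 + 0.0312853 + 0.0819343 = 0.503438
So the posterior for State Degraded is 0.196373 / 0.503438 ≈ 0.390.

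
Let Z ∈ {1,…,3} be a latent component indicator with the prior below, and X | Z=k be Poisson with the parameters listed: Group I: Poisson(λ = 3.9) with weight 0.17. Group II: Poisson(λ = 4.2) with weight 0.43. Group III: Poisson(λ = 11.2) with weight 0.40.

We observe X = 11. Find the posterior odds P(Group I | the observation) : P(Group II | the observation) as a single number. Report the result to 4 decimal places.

0.2362

The posterior odds equal the prior odds times the likelihood ratio: (w_i/w_j)·(f_i(x)/f_j(x)).
Poisson probabilities:
  p_I = e^(−3.9)·3.9^11/11! = 0.00160993
  p_II = e^(−4.2)·4.2^11/11! = 0.00269494
  p_III = e^(−11.2)·11.2^11/11! = 0.119164
0.000273688 / 0.00115883 ≈ 0.2362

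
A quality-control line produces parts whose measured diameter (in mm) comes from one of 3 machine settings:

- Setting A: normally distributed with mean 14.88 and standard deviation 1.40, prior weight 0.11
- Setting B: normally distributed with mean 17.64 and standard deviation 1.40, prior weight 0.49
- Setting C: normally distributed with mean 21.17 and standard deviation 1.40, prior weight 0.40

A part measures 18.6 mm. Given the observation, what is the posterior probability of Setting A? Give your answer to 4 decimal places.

Apply Bayes' rule: the posterior for each component is proportional to its prior times its likelihood at x.
Component likelihoods at x = 18.6 mm:
  p_A = 0.00834899
  p_B = 0.225257
  p_C = 0.0528481
Prior × likelihood for each component:
  P(Z=A)·p_A = 0.11 × 0.00834899 = 0.000918389
  P(Z=B)·p_B = 0.49 × 0.225257 = 0.110376
  P(Z=C)·p_C = 0.40 × 0.0528481 = 0.0211392
Marginal: 0.000918389 + 0.110376 + 0.0211392 = 0.132434
So the posterior for Setting A is 0.000918389 / 0.132434 ≈ 0.0069.

0.0069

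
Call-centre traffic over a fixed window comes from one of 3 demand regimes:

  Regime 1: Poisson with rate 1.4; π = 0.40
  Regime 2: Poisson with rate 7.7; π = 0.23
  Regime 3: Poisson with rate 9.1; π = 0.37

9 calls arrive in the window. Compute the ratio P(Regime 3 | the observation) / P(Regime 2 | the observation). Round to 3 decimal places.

Posterior odds = (w_i f_i(x)) / (w_j f_j(x)); the normalising sum cancels.
Component likelihoods at x = 9 calls:
  f_1 = e^(−1.4)·1.4^9/9! = 1.40403e-05
  f_2 = e^(−7.7)·7.7^9/9! = 0.118737
  f_3 = e^(−9.1)·9.1^9/9! = 0.131683
Posterior odds = (w_3·f_3) / (w_2·f_2) = (0.37·0.131683) / (0.23·0.118737) = 0.0487227 / 0.0273095 ≈ 1.784

1.784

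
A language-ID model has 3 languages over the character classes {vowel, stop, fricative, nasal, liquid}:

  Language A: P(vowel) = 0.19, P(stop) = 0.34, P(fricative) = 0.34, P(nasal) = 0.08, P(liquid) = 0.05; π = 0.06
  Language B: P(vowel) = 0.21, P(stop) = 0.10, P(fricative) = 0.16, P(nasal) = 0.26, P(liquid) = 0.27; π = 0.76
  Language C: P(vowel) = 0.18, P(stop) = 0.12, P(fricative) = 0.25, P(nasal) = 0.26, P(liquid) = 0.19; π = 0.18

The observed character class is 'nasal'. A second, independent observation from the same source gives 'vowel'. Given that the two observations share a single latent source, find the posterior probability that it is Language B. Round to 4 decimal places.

Apply Bayes' rule: the posterior for each component is proportional to its prior times its likelihood at x.
Since both observations come from the same component, the likelihood for component k is f_k(x₁)·f_k(x₂).
  p_A = [P(nasal | comp) = 0.08] × [0.19] = 0.0152
  p_B = [P(nasal | comp) = 0.26] × [0.21] = 0.0546
  p_C = [P(nasal | comp) = 0.26] × [0.18] = 0.0468
Weight by the priors:
  w_A·p_A = 0.06 × 0.0152 = 0.000912
  w_B·p_B = 0.76 × 0.0546 = 0.041496
  w_C·p_C = 0.18 × 0.0468 = 0.008424
Evidence: 0.000912 + 0.041496 + 0.008424 = 0.050832
P(Language B | x) ≈ 0.8163

0.8163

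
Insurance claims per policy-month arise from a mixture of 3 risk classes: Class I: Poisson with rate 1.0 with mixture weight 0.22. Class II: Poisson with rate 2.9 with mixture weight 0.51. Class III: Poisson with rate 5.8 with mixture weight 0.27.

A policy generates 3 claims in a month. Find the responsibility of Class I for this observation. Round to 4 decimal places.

The responsibility of component k is w_k f_k(x) divided by Σ_j w_j f_j(x).
Evaluate each component's likelihood at the observed value:
  p_I = e^(−1.0)·1.0^3/3! = 0.0613132
  p_II = e^(−2.9)·2.9^3/3! = 0.22366
  p_III = e^(−5.8)·5.8^3/3! = 0.098452
Prior × likelihood for each component:
  w_I·p_I = 0.22 × 0.0613132 = 0.0134889
  w_II·p_II = 0.51 × 0.22366 = 0.114067
  w_III·p_III = 0.27 × 0.098452 = 0.0265821
Sum: 0.0134889 + 0.114067 + 0.0265821 = 0.154138
P(Class I | data) ≈ 0.0875

0.0875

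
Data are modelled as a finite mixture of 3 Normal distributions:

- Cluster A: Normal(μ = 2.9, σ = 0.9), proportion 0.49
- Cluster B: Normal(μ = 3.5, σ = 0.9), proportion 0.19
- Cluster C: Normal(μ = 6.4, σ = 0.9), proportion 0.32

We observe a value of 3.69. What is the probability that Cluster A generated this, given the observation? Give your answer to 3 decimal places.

Apply Bayes' rule: the posterior for each component is proportional to its prior times its likelihood at x.
Normal densities:
  f_A = 0.301548
  f_B = 0.433501
  f_C = 0.00476255
Prior × likelihood for each component:
  w_A·f_A = 0.49 × 0.301548 = 0.147759
  w_B·f_B = 0.19 × 0.433501 = 0.0823651
  w_C·f_C = 0.32 × 0.00476255 = 0.00152401
Denominator: 0.147759 + 0.0823651 + 0.00152401 = 0.231648
P(Cluster A | x) = 0.147759 / 0.231648 ≈ 0.638

0.638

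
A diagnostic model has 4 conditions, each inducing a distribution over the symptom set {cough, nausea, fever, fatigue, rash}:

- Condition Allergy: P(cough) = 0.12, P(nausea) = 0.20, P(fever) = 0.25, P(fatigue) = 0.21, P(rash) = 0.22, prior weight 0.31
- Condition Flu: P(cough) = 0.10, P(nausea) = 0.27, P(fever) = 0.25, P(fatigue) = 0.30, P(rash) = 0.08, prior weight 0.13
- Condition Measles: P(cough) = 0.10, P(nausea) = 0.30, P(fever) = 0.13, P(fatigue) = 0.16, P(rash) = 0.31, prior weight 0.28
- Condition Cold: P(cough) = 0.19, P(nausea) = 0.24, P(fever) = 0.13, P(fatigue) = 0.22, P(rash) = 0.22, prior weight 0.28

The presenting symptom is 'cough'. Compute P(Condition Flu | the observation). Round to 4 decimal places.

Posterior ∝ prior × likelihood, so P(k | x) ∝ π_k f_k(x); normalise over all components.
Component likelihoods at x = 'cough':
  f_Allergy = P(cough | comp) = 0.12
  f_Flu = P(cough | comp) = 0.10
  f_Measles = P(cough | comp) = 0.10
  f_Cold = P(cough | comp) = 0.19
Weight by the priors:
  π_Allergy·f_Allergy = 0.31 × 0.12 = 0.0372
  π_Flu·f_Flu = 0.13 × 0.1 = 0.013
  π_Measles·f_Measles = 0.28 × 0.1 = 0.028
  π_Cold·f_Cold = 0.28 × 0.19 = 0.0532
Marginal: 0.0372 + 0.013 + 0.028 + 0.0532 = 0.1314
P(Condition Flu | 'cough') = 0.013 / 0.1314 ≈ 0.0989

0.0989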